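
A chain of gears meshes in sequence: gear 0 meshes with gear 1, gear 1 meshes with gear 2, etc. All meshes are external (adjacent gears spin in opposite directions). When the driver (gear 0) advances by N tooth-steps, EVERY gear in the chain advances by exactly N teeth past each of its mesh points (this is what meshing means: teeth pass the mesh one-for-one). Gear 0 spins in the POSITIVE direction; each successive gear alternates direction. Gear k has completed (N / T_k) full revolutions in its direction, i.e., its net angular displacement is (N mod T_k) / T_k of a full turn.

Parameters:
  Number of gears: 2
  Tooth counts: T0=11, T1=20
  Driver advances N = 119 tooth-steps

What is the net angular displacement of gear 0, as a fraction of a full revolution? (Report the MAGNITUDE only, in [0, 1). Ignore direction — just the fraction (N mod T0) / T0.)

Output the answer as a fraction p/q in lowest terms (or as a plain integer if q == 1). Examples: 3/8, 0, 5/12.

Chain of 2 gears, tooth counts: [11, 20]
  gear 0: T0=11, direction=positive, advance = 119 mod 11 = 9 teeth = 9/11 turn
  gear 1: T1=20, direction=negative, advance = 119 mod 20 = 19 teeth = 19/20 turn
Gear 0: 119 mod 11 = 9
Fraction = 9 / 11 = 9/11 (gcd(9,11)=1) = 9/11

Answer: 9/11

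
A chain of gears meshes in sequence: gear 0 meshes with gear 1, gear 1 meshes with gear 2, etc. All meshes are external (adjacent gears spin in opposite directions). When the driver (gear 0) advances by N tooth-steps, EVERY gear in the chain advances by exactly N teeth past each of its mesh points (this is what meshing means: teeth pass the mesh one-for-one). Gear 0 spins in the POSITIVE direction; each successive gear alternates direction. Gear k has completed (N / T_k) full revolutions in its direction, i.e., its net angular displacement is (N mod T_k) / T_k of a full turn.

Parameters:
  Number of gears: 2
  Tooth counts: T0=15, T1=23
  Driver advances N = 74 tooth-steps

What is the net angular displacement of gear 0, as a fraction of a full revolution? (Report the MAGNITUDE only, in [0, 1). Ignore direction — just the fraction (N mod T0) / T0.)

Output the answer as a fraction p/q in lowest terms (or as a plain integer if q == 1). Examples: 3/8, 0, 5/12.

Answer: 14/15

Derivation:
Chain of 2 gears, tooth counts: [15, 23]
  gear 0: T0=15, direction=positive, advance = 74 mod 15 = 14 teeth = 14/15 turn
  gear 1: T1=23, direction=negative, advance = 74 mod 23 = 5 teeth = 5/23 turn
Gear 0: 74 mod 15 = 14
Fraction = 14 / 15 = 14/15 (gcd(14,15)=1) = 14/15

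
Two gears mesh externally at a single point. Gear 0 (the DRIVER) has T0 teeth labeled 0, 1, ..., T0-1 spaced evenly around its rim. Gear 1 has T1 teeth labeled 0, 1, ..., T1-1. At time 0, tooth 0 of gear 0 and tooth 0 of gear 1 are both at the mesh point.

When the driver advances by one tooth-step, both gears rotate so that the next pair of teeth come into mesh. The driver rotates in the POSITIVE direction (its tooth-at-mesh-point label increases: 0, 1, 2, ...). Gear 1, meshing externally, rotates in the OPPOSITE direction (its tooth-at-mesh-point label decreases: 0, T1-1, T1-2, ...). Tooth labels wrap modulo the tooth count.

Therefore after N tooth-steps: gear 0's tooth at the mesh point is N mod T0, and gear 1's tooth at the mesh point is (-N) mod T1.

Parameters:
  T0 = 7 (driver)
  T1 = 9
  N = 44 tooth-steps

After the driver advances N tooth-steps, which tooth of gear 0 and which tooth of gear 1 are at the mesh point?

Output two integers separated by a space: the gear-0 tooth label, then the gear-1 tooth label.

Gear 0 (driver, T0=7): tooth at mesh = N mod T0
  44 = 6 * 7 + 2, so 44 mod 7 = 2
  gear 0 tooth = 2
Gear 1 (driven, T1=9): tooth at mesh = (-N) mod T1
  44 = 4 * 9 + 8, so 44 mod 9 = 8
  (-44) mod 9 = (-8) mod 9 = 9 - 8 = 1
Mesh after 44 steps: gear-0 tooth 2 meets gear-1 tooth 1

Answer: 2 1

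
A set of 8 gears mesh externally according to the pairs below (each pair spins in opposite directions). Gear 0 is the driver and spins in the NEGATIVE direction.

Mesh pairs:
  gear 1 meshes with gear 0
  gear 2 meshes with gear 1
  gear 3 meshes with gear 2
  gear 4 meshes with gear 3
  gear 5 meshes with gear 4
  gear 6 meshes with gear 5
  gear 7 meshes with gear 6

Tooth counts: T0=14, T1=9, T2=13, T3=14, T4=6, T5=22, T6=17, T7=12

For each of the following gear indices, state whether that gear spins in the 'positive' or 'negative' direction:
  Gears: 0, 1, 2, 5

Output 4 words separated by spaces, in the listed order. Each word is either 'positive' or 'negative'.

Gear 0 (driver): negative (depth 0)
  gear 1: meshes with gear 0 -> depth 1 -> positive (opposite of gear 0)
  gear 2: meshes with gear 1 -> depth 2 -> negative (opposite of gear 1)
  gear 3: meshes with gear 2 -> depth 3 -> positive (opposite of gear 2)
  gear 4: meshes with gear 3 -> depth 4 -> negative (opposite of gear 3)
  gear 5: meshes with gear 4 -> depth 5 -> positive (opposite of gear 4)
  gear 6: meshes with gear 5 -> depth 6 -> negative (opposite of gear 5)
  gear 7: meshes with gear 6 -> depth 7 -> positive (opposite of gear 6)
Queried indices 0, 1, 2, 5 -> negative, positive, negative, positive

Answer: negative positive negative positive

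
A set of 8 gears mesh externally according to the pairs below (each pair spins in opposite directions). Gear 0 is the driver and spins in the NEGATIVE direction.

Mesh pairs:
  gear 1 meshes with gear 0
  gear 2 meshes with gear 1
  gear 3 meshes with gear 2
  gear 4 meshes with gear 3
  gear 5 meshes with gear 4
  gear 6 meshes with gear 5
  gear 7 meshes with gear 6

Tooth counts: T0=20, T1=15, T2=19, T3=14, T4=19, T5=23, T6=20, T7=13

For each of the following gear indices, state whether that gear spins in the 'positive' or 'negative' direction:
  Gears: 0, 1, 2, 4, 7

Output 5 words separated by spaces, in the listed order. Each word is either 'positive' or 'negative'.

Answer: negative positive negative negative positive

Derivation:
Gear 0 (driver): negative (depth 0)
  gear 1: meshes with gear 0 -> depth 1 -> positive (opposite of gear 0)
  gear 2: meshes with gear 1 -> depth 2 -> negative (opposite of gear 1)
  gear 3: meshes with gear 2 -> depth 3 -> positive (opposite of gear 2)
  gear 4: meshes with gear 3 -> depth 4 -> negative (opposite of gear 3)
  gear 5: meshes with gear 4 -> depth 5 -> positive (opposite of gear 4)
  gear 6: meshes with gear 5 -> depth 6 -> negative (opposite of gear 5)
  gear 7: meshes with gear 6 -> depth 7 -> positive (opposite of gear 6)
Queried indices 0, 1, 2, 4, 7 -> negative, positive, negative, negative, positive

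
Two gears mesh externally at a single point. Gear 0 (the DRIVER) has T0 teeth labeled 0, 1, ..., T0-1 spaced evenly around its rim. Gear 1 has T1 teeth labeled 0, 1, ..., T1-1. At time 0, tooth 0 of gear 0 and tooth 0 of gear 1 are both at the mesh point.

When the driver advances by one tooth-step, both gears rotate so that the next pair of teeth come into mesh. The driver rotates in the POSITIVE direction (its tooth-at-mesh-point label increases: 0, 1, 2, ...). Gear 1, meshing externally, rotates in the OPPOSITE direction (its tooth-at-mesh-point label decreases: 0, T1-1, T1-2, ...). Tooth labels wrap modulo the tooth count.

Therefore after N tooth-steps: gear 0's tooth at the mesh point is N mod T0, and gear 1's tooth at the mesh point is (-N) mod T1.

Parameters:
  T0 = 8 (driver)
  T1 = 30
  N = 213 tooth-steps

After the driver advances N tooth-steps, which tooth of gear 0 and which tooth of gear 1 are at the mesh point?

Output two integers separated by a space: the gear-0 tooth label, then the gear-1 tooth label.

Answer: 5 27

Derivation:
Gear 0 (driver, T0=8): tooth at mesh = N mod T0
  213 = 26 * 8 + 5, so 213 mod 8 = 5
  gear 0 tooth = 5
Gear 1 (driven, T1=30): tooth at mesh = (-N) mod T1
  213 = 7 * 30 + 3, so 213 mod 30 = 3
  (-213) mod 30 = (-3) mod 30 = 30 - 3 = 27
Mesh after 213 steps: gear-0 tooth 5 meets gear-1 tooth 27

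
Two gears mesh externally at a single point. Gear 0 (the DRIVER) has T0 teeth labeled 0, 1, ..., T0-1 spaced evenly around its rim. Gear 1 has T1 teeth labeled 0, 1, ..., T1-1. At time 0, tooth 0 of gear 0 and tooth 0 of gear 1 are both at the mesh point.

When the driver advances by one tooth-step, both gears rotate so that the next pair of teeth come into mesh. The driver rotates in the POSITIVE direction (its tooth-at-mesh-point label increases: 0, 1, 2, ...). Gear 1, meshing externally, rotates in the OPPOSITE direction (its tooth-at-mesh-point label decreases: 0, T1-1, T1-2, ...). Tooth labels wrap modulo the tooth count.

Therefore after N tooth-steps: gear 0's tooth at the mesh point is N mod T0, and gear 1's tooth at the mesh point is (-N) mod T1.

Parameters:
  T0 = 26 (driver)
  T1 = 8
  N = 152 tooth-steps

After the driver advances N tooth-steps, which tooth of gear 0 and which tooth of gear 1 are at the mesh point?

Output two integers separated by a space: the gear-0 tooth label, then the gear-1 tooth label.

Gear 0 (driver, T0=26): tooth at mesh = N mod T0
  152 = 5 * 26 + 22, so 152 mod 26 = 22
  gear 0 tooth = 22
Gear 1 (driven, T1=8): tooth at mesh = (-N) mod T1
  152 = 19 * 8 + 0, so 152 mod 8 = 0
  (-152) mod 8 = 0
Mesh after 152 steps: gear-0 tooth 22 meets gear-1 tooth 0

Answer: 22 0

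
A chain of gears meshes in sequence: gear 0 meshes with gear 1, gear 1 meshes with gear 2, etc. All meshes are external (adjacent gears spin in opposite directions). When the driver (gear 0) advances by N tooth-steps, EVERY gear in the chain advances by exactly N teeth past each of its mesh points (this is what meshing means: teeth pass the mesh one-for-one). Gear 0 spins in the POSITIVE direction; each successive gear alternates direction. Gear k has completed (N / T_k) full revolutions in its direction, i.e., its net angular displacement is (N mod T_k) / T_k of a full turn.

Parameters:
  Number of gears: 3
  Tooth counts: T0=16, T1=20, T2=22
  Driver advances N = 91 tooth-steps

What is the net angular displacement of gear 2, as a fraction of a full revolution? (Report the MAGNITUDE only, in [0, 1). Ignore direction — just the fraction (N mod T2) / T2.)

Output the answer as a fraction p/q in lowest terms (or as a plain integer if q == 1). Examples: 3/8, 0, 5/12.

Chain of 3 gears, tooth counts: [16, 20, 22]
  gear 0: T0=16, direction=positive, advance = 91 mod 16 = 11 teeth = 11/16 turn
  gear 1: T1=20, direction=negative, advance = 91 mod 20 = 11 teeth = 11/20 turn
  gear 2: T2=22, direction=positive, advance = 91 mod 22 = 3 teeth = 3/22 turn
Gear 2: 91 mod 22 = 3
Fraction = 3 / 22 = 3/22 (gcd(3,22)=1) = 3/22

Answer: 3/22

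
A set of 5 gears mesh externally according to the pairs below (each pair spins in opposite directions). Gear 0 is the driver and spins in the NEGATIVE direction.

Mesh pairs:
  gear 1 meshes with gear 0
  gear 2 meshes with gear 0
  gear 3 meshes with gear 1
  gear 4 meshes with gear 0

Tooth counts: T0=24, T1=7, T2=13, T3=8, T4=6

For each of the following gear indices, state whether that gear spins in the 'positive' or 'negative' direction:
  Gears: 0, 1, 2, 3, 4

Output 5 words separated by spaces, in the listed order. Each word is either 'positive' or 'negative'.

Answer: negative positive positive negative positive

Derivation:
Gear 0 (driver): negative (depth 0)
  gear 1: meshes with gear 0 -> depth 1 -> positive (opposite of gear 0)
  gear 2: meshes with gear 0 -> depth 1 -> positive (opposite of gear 0)
  gear 3: meshes with gear 1 -> depth 2 -> negative (opposite of gear 1)
  gear 4: meshes with gear 0 -> depth 1 -> positive (opposite of gear 0)
Queried indices 0, 1, 2, 3, 4 -> negative, positive, positive, negative, positive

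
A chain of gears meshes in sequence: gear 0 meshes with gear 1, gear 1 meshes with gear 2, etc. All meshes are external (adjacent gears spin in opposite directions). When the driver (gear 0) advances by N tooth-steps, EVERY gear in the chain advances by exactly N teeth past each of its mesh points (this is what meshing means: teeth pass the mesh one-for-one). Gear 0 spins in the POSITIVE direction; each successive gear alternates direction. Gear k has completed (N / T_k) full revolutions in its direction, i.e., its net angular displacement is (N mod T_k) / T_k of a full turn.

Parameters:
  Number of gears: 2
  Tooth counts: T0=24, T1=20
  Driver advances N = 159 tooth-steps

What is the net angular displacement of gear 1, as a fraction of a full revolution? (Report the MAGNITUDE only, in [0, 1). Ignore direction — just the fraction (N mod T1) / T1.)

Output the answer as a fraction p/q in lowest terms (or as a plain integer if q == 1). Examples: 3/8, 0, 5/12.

Answer: 19/20

Derivation:
Chain of 2 gears, tooth counts: [24, 20]
  gear 0: T0=24, direction=positive, advance = 159 mod 24 = 15 teeth = 15/24 turn
  gear 1: T1=20, direction=negative, advance = 159 mod 20 = 19 teeth = 19/20 turn
Gear 1: 159 mod 20 = 19
Fraction = 19 / 20 = 19/20 (gcd(19,20)=1) = 19/20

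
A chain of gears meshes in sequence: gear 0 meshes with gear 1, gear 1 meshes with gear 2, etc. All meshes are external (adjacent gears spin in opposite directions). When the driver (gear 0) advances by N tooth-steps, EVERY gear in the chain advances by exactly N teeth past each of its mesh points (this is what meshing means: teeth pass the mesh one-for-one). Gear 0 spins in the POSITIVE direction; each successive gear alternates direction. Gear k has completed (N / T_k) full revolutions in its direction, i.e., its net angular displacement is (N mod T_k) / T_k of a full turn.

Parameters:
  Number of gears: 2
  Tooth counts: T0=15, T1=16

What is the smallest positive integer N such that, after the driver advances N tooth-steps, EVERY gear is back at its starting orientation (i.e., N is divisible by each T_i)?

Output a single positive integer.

Gear k returns to start when N is a multiple of T_k.
All gears at start simultaneously when N is a common multiple of [15, 16]; the smallest such N is lcm(15, 16).
Start: lcm = T0 = 15
Fold in T1=16: gcd(15, 16) = 1; lcm(15, 16) = 15 * 16 / 1 = 240 / 1 = 240
Full cycle length = 240

Answer: 240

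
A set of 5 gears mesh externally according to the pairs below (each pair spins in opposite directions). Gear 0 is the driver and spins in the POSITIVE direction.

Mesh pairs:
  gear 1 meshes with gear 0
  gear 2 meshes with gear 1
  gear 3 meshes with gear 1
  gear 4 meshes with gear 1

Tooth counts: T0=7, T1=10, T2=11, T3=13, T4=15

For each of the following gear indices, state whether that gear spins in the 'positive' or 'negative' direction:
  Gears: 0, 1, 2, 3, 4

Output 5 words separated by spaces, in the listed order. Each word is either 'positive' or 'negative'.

Answer: positive negative positive positive positive

Derivation:
Gear 0 (driver): positive (depth 0)
  gear 1: meshes with gear 0 -> depth 1 -> negative (opposite of gear 0)
  gear 2: meshes with gear 1 -> depth 2 -> positive (opposite of gear 1)
  gear 3: meshes with gear 1 -> depth 2 -> positive (opposite of gear 1)
  gear 4: meshes with gear 1 -> depth 2 -> positive (opposite of gear 1)
Queried indices 0, 1, 2, 3, 4 -> positive, negative, positive, positive, positive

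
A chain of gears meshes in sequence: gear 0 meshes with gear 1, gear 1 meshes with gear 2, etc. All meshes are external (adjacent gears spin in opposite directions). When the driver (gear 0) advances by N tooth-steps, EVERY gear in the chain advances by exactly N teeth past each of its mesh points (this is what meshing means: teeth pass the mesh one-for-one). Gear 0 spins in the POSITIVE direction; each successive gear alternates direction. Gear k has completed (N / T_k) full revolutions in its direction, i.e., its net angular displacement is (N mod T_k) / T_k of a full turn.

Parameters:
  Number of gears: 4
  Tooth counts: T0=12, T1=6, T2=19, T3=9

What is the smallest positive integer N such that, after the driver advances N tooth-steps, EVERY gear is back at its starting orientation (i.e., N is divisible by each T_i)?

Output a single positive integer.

Gear k returns to start when N is a multiple of T_k.
All gears at start simultaneously when N is a common multiple of [12, 6, 19, 9]; the smallest such N is lcm(12, 6, 19, 9).
Start: lcm = T0 = 12
Fold in T1=6: gcd(12, 6) = 6; lcm(12, 6) = 12 * 6 / 6 = 72 / 6 = 12
Fold in T2=19: gcd(12, 19) = 1; lcm(12, 19) = 12 * 19 / 1 = 228 / 1 = 228
Fold in T3=9: gcd(228, 9) = 3; lcm(228, 9) = 228 * 9 / 3 = 2052 / 3 = 684
Full cycle length = 684

Answer: 684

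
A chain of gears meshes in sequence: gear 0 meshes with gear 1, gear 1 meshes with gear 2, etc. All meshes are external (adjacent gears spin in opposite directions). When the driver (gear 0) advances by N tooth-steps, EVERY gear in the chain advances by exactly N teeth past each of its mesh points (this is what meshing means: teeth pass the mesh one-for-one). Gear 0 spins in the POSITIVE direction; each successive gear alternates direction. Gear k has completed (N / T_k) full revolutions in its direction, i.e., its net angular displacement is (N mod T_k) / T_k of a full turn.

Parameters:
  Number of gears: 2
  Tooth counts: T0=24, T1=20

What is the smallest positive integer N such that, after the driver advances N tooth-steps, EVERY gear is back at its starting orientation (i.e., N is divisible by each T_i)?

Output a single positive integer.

Gear k returns to start when N is a multiple of T_k.
All gears at start simultaneously when N is a common multiple of [24, 20]; the smallest such N is lcm(24, 20).
Start: lcm = T0 = 24
Fold in T1=20: gcd(24, 20) = 4; lcm(24, 20) = 24 * 20 / 4 = 480 / 4 = 120
Full cycle length = 120

Answer: 120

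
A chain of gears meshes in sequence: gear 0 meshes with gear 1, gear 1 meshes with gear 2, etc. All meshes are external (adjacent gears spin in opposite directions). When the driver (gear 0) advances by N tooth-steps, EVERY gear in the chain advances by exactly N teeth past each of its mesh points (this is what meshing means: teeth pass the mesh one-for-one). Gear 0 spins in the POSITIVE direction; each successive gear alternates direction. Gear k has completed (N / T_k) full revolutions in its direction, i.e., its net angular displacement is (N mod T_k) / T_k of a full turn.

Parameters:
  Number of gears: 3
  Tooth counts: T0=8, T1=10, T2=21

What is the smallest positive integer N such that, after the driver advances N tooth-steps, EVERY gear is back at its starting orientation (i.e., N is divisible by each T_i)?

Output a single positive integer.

Gear k returns to start when N is a multiple of T_k.
All gears at start simultaneously when N is a common multiple of [8, 10, 21]; the smallest such N is lcm(8, 10, 21).
Start: lcm = T0 = 8
Fold in T1=10: gcd(8, 10) = 2; lcm(8, 10) = 8 * 10 / 2 = 80 / 2 = 40
Fold in T2=21: gcd(40, 21) = 1; lcm(40, 21) = 40 * 21 / 1 = 840 / 1 = 840
Full cycle length = 840

Answer: 840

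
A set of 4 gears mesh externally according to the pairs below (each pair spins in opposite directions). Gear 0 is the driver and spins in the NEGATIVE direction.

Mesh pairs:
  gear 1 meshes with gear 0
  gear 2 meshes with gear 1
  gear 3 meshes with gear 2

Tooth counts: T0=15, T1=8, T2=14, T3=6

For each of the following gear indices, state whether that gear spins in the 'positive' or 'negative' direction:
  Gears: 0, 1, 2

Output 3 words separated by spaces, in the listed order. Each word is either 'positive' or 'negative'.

Gear 0 (driver): negative (depth 0)
  gear 1: meshes with gear 0 -> depth 1 -> positive (opposite of gear 0)
  gear 2: meshes with gear 1 -> depth 2 -> negative (opposite of gear 1)
  gear 3: meshes with gear 2 -> depth 3 -> positive (opposite of gear 2)
Queried indices 0, 1, 2 -> negative, positive, negative

Answer: negative positive negative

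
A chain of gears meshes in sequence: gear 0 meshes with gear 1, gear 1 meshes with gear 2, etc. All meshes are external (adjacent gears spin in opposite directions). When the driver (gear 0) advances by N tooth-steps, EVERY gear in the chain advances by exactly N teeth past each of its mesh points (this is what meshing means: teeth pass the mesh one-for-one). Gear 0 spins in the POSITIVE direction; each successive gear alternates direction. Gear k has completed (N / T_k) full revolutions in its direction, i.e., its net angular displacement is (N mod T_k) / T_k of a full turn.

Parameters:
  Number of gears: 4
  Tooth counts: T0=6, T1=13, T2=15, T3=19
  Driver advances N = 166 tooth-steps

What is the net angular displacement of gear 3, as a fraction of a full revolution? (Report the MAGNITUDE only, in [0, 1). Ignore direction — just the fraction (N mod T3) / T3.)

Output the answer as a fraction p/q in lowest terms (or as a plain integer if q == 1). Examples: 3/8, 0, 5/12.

Answer: 14/19

Derivation:
Chain of 4 gears, tooth counts: [6, 13, 15, 19]
  gear 0: T0=6, direction=positive, advance = 166 mod 6 = 4 teeth = 4/6 turn
  gear 1: T1=13, direction=negative, advance = 166 mod 13 = 10 teeth = 10/13 turn
  gear 2: T2=15, direction=positive, advance = 166 mod 15 = 1 teeth = 1/15 turn
  gear 3: T3=19, direction=negative, advance = 166 mod 19 = 14 teeth = 14/19 turn
Gear 3: 166 mod 19 = 14
Fraction = 14 / 19 = 14/19 (gcd(14,19)=1) = 14/19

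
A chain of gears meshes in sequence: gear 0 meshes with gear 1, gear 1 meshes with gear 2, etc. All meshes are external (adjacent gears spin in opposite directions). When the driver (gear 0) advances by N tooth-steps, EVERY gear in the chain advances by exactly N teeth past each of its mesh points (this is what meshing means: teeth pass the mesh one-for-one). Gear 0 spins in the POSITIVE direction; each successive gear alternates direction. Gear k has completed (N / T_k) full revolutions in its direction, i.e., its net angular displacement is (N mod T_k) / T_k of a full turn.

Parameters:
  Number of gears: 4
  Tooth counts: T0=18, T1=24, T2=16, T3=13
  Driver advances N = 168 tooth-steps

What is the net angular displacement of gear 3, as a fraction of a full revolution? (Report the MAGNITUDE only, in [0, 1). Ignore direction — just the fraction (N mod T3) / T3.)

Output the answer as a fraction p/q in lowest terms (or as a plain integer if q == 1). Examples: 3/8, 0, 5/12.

Answer: 12/13

Derivation:
Chain of 4 gears, tooth counts: [18, 24, 16, 13]
  gear 0: T0=18, direction=positive, advance = 168 mod 18 = 6 teeth = 6/18 turn
  gear 1: T1=24, direction=negative, advance = 168 mod 24 = 0 teeth = 0/24 turn
  gear 2: T2=16, direction=positive, advance = 168 mod 16 = 8 teeth = 8/16 turn
  gear 3: T3=13, direction=negative, advance = 168 mod 13 = 12 teeth = 12/13 turn
Gear 3: 168 mod 13 = 12
Fraction = 12 / 13 = 12/13 (gcd(12,13)=1) = 12/13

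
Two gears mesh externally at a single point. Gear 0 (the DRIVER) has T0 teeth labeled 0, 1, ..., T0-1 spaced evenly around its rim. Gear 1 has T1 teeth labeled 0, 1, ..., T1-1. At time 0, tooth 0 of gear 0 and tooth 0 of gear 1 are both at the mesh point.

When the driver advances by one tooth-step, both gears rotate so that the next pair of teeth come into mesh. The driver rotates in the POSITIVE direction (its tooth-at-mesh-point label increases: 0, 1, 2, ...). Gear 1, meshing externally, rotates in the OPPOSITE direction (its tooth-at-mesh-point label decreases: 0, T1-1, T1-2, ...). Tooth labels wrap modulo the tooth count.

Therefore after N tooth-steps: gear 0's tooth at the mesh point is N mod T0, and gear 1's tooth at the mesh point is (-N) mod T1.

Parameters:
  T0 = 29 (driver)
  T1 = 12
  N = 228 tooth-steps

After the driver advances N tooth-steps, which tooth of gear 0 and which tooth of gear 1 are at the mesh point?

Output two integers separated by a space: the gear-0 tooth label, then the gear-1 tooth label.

Answer: 25 0

Derivation:
Gear 0 (driver, T0=29): tooth at mesh = N mod T0
  228 = 7 * 29 + 25, so 228 mod 29 = 25
  gear 0 tooth = 25
Gear 1 (driven, T1=12): tooth at mesh = (-N) mod T1
  228 = 19 * 12 + 0, so 228 mod 12 = 0
  (-228) mod 12 = 0
Mesh after 228 steps: gear-0 tooth 25 meets gear-1 tooth 0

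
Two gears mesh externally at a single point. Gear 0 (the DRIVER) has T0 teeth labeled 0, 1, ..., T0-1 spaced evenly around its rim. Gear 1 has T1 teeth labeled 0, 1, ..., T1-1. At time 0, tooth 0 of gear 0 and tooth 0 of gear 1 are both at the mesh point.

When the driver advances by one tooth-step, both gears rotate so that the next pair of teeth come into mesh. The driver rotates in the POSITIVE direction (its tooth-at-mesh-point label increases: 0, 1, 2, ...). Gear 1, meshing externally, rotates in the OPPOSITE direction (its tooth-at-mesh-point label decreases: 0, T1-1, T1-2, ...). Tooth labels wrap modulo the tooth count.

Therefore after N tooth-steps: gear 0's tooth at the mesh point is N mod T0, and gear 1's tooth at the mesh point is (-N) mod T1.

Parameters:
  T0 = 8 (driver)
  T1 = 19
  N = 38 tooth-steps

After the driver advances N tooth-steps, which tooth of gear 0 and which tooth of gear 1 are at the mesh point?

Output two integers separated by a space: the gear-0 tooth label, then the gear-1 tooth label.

Answer: 6 0

Derivation:
Gear 0 (driver, T0=8): tooth at mesh = N mod T0
  38 = 4 * 8 + 6, so 38 mod 8 = 6
  gear 0 tooth = 6
Gear 1 (driven, T1=19): tooth at mesh = (-N) mod T1
  38 = 2 * 19 + 0, so 38 mod 19 = 0
  (-38) mod 19 = 0
Mesh after 38 steps: gear-0 tooth 6 meets gear-1 tooth 0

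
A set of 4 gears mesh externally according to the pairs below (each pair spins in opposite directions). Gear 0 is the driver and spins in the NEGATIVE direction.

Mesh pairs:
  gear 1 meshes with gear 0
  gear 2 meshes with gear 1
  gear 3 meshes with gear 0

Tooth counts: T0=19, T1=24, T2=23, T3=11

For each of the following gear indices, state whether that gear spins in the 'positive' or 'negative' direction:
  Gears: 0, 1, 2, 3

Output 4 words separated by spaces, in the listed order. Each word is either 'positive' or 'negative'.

Answer: negative positive negative positive

Derivation:
Gear 0 (driver): negative (depth 0)
  gear 1: meshes with gear 0 -> depth 1 -> positive (opposite of gear 0)
  gear 2: meshes with gear 1 -> depth 2 -> negative (opposite of gear 1)
  gear 3: meshes with gear 0 -> depth 1 -> positive (opposite of gear 0)
Queried indices 0, 1, 2, 3 -> negative, positive, negative, positive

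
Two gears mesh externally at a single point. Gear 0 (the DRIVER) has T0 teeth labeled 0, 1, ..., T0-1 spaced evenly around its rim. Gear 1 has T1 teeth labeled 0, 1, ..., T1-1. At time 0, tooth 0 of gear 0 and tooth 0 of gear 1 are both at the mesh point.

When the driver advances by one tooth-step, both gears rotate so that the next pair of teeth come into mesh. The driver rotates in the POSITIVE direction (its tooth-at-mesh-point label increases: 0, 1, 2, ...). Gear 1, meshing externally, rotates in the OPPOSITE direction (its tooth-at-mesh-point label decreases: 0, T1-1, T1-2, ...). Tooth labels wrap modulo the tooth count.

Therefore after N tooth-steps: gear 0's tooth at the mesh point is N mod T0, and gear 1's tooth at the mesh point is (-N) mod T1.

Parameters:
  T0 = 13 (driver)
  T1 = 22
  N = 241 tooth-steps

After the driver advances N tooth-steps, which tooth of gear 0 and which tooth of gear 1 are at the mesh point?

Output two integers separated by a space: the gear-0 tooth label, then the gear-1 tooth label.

Answer: 7 1

Derivation:
Gear 0 (driver, T0=13): tooth at mesh = N mod T0
  241 = 18 * 13 + 7, so 241 mod 13 = 7
  gear 0 tooth = 7
Gear 1 (driven, T1=22): tooth at mesh = (-N) mod T1
  241 = 10 * 22 + 21, so 241 mod 22 = 21
  (-241) mod 22 = (-21) mod 22 = 22 - 21 = 1
Mesh after 241 steps: gear-0 tooth 7 meets gear-1 tooth 1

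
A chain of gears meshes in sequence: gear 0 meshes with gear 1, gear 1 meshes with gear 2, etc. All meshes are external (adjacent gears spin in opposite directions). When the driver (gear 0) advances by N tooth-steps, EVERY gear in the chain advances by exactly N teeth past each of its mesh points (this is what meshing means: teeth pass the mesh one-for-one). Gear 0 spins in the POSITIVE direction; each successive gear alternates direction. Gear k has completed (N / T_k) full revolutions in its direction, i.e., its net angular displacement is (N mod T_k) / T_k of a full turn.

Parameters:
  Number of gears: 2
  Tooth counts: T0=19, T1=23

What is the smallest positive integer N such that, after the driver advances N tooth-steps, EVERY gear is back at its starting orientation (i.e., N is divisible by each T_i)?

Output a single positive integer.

Gear k returns to start when N is a multiple of T_k.
All gears at start simultaneously when N is a common multiple of [19, 23]; the smallest such N is lcm(19, 23).
Start: lcm = T0 = 19
Fold in T1=23: gcd(19, 23) = 1; lcm(19, 23) = 19 * 23 / 1 = 437 / 1 = 437
Full cycle length = 437

Answer: 437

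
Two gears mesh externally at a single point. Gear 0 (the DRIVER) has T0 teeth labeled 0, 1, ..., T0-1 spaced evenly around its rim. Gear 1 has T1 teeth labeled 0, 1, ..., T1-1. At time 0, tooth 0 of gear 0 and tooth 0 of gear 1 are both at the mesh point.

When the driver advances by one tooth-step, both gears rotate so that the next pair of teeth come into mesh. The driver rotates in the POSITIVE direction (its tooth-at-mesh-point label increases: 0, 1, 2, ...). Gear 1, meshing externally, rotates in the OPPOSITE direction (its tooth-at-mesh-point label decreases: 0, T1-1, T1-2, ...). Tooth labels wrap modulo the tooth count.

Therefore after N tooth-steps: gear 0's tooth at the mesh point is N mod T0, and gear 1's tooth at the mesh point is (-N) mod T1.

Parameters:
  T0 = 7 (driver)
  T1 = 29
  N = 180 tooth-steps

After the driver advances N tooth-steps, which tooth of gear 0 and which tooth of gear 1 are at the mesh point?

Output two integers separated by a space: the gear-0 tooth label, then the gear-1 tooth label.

Answer: 5 23

Derivation:
Gear 0 (driver, T0=7): tooth at mesh = N mod T0
  180 = 25 * 7 + 5, so 180 mod 7 = 5
  gear 0 tooth = 5
Gear 1 (driven, T1=29): tooth at mesh = (-N) mod T1
  180 = 6 * 29 + 6, so 180 mod 29 = 6
  (-180) mod 29 = (-6) mod 29 = 29 - 6 = 23
Mesh after 180 steps: gear-0 tooth 5 meets gear-1 tooth 23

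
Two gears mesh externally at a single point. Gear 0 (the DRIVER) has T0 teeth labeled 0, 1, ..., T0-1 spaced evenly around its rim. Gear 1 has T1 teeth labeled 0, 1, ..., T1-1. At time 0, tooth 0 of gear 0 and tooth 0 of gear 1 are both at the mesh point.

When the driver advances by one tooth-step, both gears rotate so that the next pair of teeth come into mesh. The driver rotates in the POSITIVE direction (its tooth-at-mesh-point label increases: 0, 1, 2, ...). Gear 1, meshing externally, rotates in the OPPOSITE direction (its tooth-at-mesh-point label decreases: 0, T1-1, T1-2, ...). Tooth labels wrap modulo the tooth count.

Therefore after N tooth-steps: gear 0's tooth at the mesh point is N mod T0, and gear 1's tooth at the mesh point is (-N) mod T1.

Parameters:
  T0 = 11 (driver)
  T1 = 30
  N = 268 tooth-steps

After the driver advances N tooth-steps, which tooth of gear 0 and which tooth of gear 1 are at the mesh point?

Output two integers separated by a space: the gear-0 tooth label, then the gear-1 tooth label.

Gear 0 (driver, T0=11): tooth at mesh = N mod T0
  268 = 24 * 11 + 4, so 268 mod 11 = 4
  gear 0 tooth = 4
Gear 1 (driven, T1=30): tooth at mesh = (-N) mod T1
  268 = 8 * 30 + 28, so 268 mod 30 = 28
  (-268) mod 30 = (-28) mod 30 = 30 - 28 = 2
Mesh after 268 steps: gear-0 tooth 4 meets gear-1 tooth 2

Answer: 4 2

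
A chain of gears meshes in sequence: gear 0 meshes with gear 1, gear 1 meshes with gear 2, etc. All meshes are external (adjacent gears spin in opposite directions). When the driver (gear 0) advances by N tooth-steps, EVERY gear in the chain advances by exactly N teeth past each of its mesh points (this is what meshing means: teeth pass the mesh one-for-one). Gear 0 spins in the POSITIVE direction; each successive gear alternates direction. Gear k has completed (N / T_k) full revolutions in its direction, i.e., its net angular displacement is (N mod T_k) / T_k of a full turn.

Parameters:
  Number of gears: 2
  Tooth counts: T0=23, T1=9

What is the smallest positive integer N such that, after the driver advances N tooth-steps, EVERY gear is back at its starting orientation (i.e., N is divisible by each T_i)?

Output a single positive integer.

Gear k returns to start when N is a multiple of T_k.
All gears at start simultaneously when N is a common multiple of [23, 9]; the smallest such N is lcm(23, 9).
Start: lcm = T0 = 23
Fold in T1=9: gcd(23, 9) = 1; lcm(23, 9) = 23 * 9 / 1 = 207 / 1 = 207
Full cycle length = 207

Answer: 207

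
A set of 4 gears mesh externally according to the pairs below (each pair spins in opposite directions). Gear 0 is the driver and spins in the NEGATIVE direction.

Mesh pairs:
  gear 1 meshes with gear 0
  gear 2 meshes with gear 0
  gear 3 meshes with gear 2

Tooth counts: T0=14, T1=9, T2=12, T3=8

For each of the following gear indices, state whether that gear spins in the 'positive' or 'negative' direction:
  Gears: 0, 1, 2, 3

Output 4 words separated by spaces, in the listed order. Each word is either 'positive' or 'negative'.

Answer: negative positive positive negative

Derivation:
Gear 0 (driver): negative (depth 0)
  gear 1: meshes with gear 0 -> depth 1 -> positive (opposite of gear 0)
  gear 2: meshes with gear 0 -> depth 1 -> positive (opposite of gear 0)
  gear 3: meshes with gear 2 -> depth 2 -> negative (opposite of gear 2)
Queried indices 0, 1, 2, 3 -> negative, positive, positive, negative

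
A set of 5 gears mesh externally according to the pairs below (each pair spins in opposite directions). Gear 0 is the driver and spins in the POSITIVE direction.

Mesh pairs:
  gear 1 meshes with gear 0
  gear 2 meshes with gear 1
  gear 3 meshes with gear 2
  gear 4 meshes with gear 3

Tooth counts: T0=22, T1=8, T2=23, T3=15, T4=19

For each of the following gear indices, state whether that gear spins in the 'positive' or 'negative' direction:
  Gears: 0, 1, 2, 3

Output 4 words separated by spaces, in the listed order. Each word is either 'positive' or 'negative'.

Gear 0 (driver): positive (depth 0)
  gear 1: meshes with gear 0 -> depth 1 -> negative (opposite of gear 0)
  gear 2: meshes with gear 1 -> depth 2 -> positive (opposite of gear 1)
  gear 3: meshes with gear 2 -> depth 3 -> negative (opposite of gear 2)
  gear 4: meshes with gear 3 -> depth 4 -> positive (opposite of gear 3)
Queried indices 0, 1, 2, 3 -> positive, negative, positive, negative

Answer: positive negative positive negative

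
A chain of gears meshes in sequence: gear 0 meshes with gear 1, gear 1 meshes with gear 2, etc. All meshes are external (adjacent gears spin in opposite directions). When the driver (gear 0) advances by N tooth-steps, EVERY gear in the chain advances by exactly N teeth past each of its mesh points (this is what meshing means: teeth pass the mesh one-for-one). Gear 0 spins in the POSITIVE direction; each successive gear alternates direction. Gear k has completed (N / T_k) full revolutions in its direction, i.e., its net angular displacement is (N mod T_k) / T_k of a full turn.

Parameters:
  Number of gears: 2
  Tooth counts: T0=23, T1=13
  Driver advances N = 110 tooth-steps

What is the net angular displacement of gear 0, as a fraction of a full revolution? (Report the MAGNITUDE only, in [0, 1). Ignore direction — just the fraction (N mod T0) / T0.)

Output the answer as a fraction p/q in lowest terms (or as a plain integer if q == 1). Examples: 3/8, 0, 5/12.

Chain of 2 gears, tooth counts: [23, 13]
  gear 0: T0=23, direction=positive, advance = 110 mod 23 = 18 teeth = 18/23 turn
  gear 1: T1=13, direction=negative, advance = 110 mod 13 = 6 teeth = 6/13 turn
Gear 0: 110 mod 23 = 18
Fraction = 18 / 23 = 18/23 (gcd(18,23)=1) = 18/23

Answer: 18/23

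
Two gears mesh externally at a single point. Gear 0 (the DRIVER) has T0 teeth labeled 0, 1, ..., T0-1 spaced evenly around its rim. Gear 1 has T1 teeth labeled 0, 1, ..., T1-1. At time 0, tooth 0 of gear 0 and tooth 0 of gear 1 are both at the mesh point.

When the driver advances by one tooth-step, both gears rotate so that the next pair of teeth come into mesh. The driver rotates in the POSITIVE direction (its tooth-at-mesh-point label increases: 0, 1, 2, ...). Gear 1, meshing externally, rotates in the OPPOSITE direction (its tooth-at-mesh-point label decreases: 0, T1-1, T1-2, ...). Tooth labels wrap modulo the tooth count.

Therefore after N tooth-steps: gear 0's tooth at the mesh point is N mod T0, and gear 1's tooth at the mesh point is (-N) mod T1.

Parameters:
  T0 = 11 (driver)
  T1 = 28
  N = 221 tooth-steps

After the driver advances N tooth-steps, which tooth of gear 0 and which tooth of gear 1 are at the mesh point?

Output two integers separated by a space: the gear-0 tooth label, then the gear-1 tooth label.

Answer: 1 3

Derivation:
Gear 0 (driver, T0=11): tooth at mesh = N mod T0
  221 = 20 * 11 + 1, so 221 mod 11 = 1
  gear 0 tooth = 1
Gear 1 (driven, T1=28): tooth at mesh = (-N) mod T1
  221 = 7 * 28 + 25, so 221 mod 28 = 25
  (-221) mod 28 = (-25) mod 28 = 28 - 25 = 3
Mesh after 221 steps: gear-0 tooth 1 meets gear-1 tooth 3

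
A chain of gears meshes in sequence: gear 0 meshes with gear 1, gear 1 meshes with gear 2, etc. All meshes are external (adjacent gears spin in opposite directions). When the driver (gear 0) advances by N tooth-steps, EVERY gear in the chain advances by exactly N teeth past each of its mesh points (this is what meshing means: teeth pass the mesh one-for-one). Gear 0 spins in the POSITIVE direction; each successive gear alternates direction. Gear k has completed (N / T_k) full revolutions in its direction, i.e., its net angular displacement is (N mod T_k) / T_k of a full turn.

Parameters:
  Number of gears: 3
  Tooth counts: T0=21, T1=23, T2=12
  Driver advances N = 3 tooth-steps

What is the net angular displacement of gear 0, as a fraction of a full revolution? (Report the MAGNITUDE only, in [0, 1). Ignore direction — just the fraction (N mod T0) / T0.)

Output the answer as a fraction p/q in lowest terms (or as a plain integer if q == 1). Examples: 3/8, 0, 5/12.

Answer: 1/7

Derivation:
Chain of 3 gears, tooth counts: [21, 23, 12]
  gear 0: T0=21, direction=positive, advance = 3 mod 21 = 3 teeth = 3/21 turn
  gear 1: T1=23, direction=negative, advance = 3 mod 23 = 3 teeth = 3/23 turn
  gear 2: T2=12, direction=positive, advance = 3 mod 12 = 3 teeth = 3/12 turn
Gear 0: 3 mod 21 = 3
Fraction = 3 / 21 = 1/7 (gcd(3,21)=3) = 1/7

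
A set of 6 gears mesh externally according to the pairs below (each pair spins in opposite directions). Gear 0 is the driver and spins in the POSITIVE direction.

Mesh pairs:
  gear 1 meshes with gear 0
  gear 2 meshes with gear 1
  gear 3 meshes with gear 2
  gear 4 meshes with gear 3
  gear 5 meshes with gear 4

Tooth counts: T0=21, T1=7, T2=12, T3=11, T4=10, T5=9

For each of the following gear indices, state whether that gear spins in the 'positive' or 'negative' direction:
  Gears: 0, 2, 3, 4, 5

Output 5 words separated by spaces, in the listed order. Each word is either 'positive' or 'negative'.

Gear 0 (driver): positive (depth 0)
  gear 1: meshes with gear 0 -> depth 1 -> negative (opposite of gear 0)
  gear 2: meshes with gear 1 -> depth 2 -> positive (opposite of gear 1)
  gear 3: meshes with gear 2 -> depth 3 -> negative (opposite of gear 2)
  gear 4: meshes with gear 3 -> depth 4 -> positive (opposite of gear 3)
  gear 5: meshes with gear 4 -> depth 5 -> negative (opposite of gear 4)
Queried indices 0, 2, 3, 4, 5 -> positive, positive, negative, positive, negative

Answer: positive positive negative positive negative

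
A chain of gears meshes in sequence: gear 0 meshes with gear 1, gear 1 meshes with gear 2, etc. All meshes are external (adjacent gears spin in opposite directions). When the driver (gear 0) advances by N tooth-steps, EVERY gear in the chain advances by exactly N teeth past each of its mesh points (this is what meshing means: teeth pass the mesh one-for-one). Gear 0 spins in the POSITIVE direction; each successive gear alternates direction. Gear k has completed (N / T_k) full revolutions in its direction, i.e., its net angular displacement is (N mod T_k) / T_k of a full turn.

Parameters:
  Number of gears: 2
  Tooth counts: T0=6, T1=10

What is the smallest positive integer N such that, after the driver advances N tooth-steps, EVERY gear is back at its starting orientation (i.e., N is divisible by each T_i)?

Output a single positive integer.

Gear k returns to start when N is a multiple of T_k.
All gears at start simultaneously when N is a common multiple of [6, 10]; the smallest such N is lcm(6, 10).
Start: lcm = T0 = 6
Fold in T1=10: gcd(6, 10) = 2; lcm(6, 10) = 6 * 10 / 2 = 60 / 2 = 30
Full cycle length = 30

Answer: 30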